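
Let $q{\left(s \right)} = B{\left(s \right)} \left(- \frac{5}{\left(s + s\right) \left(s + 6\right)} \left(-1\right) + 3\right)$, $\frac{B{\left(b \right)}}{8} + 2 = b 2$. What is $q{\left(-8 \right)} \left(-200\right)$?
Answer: $90900$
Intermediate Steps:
$B{\left(b \right)} = -16 + 16 b$ ($B{\left(b \right)} = -16 + 8 b 2 = -16 + 8 \cdot 2 b = -16 + 16 b$)
$q{\left(s \right)} = \left(-16 + 16 s\right) \left(3 + \frac{5}{2 s \left(6 + s\right)}\right)$ ($q{\left(s \right)} = \left(-16 + 16 s\right) \left(- \frac{5}{\left(s + s\right) \left(s + 6\right)} \left(-1\right) + 3\right) = \left(-16 + 16 s\right) \left(- \frac{5}{2 s \left(6 + s\right)} \left(-1\right) + 3\right) = \left(-16 + 16 s\right) \left(\frac{5}{2 s \left(6 + s\right)} + 3\right) = \left(-16 + 16 s\right) \left(3 + \frac{5}{2 s \left(6 + s\right)}\right)$)
$q{\left(-8 \right)} \left(-200\right) = \frac{8 \left(-1 - 8\right) \left(5 + 6 \left(-8\right)^{2} + 36 \left(-8\right)\right)}{\left(-8\right) \left(6 - 8\right)} \left(-200\right) = 8 \left(- \frac{1}{8}\right) \frac{1}{-2} \left(-9\right) \left(5 + 6 \cdot 64 - 288\right) \left(-200\right) = 8 \left(- \frac{1}{8}\right) \left(- \frac{1}{2}\right) \left(-9\right) \left(5 + 384 - 288\right) \left(-200\right) = 8 \left(- \frac{1}{8}\right) \left(- \frac{1}{2}\right) \left(-9\right) 101 \left(-200\right) = \left(- \frac{909}{2}\right) \left(-200\right) = 90900$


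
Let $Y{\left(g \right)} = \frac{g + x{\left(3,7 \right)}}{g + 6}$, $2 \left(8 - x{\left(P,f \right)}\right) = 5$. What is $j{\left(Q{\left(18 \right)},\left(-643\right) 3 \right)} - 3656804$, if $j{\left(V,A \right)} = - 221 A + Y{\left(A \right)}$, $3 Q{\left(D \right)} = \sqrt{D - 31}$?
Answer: $- \frac{12424479923}{3846} \approx -3.2305 \cdot 10^{6}$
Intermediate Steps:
$Q{\left(D \right)} = \frac{\sqrt{-31 + D}}{3}$ ($Q{\left(D \right)} = \frac{\sqrt{D - 31}}{3} = \frac{\sqrt{-31 + D}}{3}$)
$x{\left(P,f \right)} = \frac{11}{2}$ ($x{\left(P,f \right)} = 8 - \frac{5}{2} = \frac{11}{2}$)
$Y{\left(g \right)} = \frac{\frac{11}{2} + g}{6 + g}$ ($Y{\left(g \right)} = \frac{g + \frac{11}{2}}{g + 6} = \frac{\frac{11}{2} + g}{6 + g}$)
$j{\left(V,A \right)} = - 221 A + \frac{\frac{11}{2} + A}{6 + A}$
$j{\left(Q{\left(18 \right)},\left(-643\right) 3 \right)} - 3656804 = \frac{11 - 2650 \left(\left(-643\right) 3\right) - 442 \left(\left(-643\right) 3\right)^{2}}{2 \left(6 - 1929\right)} - 3656804 = \frac{11 - -5111850 - 442 \left(-1929\right)^{2}}{2 \left(6 - 1929\right)} - 3656804 = \frac{11 + 5111850 - 1644700122}{2 \left(-1923\right)} - 3656804 = \frac{1}{2} \left(- \frac{1}{1923}\right) \left(11 + 5111850 - 1644700122\right) - 3656804 = \frac{1}{2} \left(- \frac{1}{1923}\right) \left(-1639588261\right) - 3656804 = \frac{1639588261}{3846} - 3656804 = - \frac{12424479923}{3846}$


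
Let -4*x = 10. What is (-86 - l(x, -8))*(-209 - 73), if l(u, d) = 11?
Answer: 27354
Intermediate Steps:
x = -5/2 (x = -¼*10 = -5/2 ≈ -2.5000)
(-86 - l(x, -8))*(-209 - 73) = (-86 - 1*11)*(-209 - 73) = (-86 - 11)*(-282) = -97*(-282) = 27354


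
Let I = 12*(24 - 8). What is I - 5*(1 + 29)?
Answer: 42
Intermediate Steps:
I = 192 (I = 12*16 = 192)
I - 5*(1 + 29) = 192 - 5*(1 + 29) = 192 - 5*30 = 192 - 1*150 = 192 - 150 = 42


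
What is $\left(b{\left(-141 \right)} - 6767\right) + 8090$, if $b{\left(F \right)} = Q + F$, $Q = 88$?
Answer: $1270$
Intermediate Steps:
$b{\left(F \right)} = 88 + F$
$\left(b{\left(-141 \right)} - 6767\right) + 8090 = \left(\left(88 - 141\right) - 6767\right) + 8090 = \left(-53 - 6767\right) + 8090 = -6820 + 8090 = 1270$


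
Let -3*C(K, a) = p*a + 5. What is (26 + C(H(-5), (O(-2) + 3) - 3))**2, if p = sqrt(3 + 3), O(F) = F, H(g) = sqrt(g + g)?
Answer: 5353/9 + 292*sqrt(6)/9 ≈ 674.25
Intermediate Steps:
H(g) = sqrt(2)*sqrt(g) (H(g) = sqrt(2*g) = sqrt(2)*sqrt(g))
p = sqrt(6) ≈ 2.4495
C(K, a) = -5/3 - a*sqrt(6)/3 (C(K, a) = -(sqrt(6)*a + 5)/3 = -(a*sqrt(6) + 5)/3 = -(5 + a*sqrt(6))/3 = -5/3 - a*sqrt(6)/3)
(26 + C(H(-5), (O(-2) + 3) - 3))**2 = (26 + (-5/3 - ((-2 + 3) - 3)*sqrt(6)/3))**2 = (26 + (-5/3 - (1 - 3)*sqrt(6)/3))**2 = (26 + (-5/3 - 1/3*(-2)*sqrt(6)))**2 = (26 + (-5/3 + 2*sqrt(6)/3))**2 = (73/3 + 2*sqrt(6)/3)**2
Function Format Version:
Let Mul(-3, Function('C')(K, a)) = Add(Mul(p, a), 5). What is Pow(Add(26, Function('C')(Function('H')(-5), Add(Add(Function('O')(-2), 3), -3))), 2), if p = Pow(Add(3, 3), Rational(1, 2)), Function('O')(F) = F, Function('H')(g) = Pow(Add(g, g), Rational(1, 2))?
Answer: Add(Rational(5353, 9), Mul(Rational(292, 9), Pow(6, Rational(1, 2)))) ≈ 674.25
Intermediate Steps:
Function('H')(g) = Mul(Pow(2, Rational(1, 2)), Pow(g, Rational(1, 2))) (Function('H')(g) = Pow(Mul(2, g), Rational(1, 2)) = Mul(Pow(2, Rational(1, 2)), Pow(g, Rational(1, 2))))
p = Pow(6, Rational(1, 2)) ≈ 2.4495
Function('C')(K, a) = Add(Rational(-5, 3), Mul(Rational(-1, 3), a, Pow(6, Rational(1, 2)))) (Function('C')(K, a) = Mul(Rational(-1, 3), Add(Mul(Pow(6, Rational(1, 2)), a), 5)) = Mul(Rational(-1, 3), Add(Mul(a, Pow(6, Rational(1, 2))), 5)) = Mul(Rational(-1, 3), Add(5, Mul(a, Pow(6, Rational(1, 2))))) = Add(Rational(-5, 3), Mul(Rational(-1, 3), a, Pow(6, Rational(1, 2)))))
Pow(Add(26, Function('C')(Function('H')(-5), Add(Add(Function('O')(-2), 3), -3))), 2) = Pow(Add(26, Add(Rational(-5, 3), Mul(Rational(-1, 3), Add(Add(-2, 3), -3), Pow(6, Rational(1, 2))))), 2) = Pow(Add(26, Add(Rational(-5, 3), Mul(Rational(-1, 3), Add(1, -3), Pow(6, Rational(1, 2))))), 2) = Pow(Add(26, Add(Rational(-5, 3), Mul(Rational(-1, 3), -2, Pow(6, Rational(1, 2))))), 2) = Pow(Add(26, Add(Rational(-5, 3), Mul(Rational(2, 3), Pow(6, Rational(1, 2))))), 2) = Pow(Add(Rational(73, 3), Mul(Rational(2, 3), Pow(6, Rational(1, 2)))), 2)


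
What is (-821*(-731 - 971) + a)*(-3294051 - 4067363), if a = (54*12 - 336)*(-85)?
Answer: -10091188262308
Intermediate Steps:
a = -26520 (a = (648 - 336)*(-85) = 312*(-85) = -26520)
(-821*(-731 - 971) + a)*(-3294051 - 4067363) = (-821*(-731 - 971) - 26520)*(-3294051 - 4067363) = (-821*(-1702) - 26520)*(-7361414) = (1397342 - 26520)*(-7361414) = 1370822*(-7361414) = -10091188262308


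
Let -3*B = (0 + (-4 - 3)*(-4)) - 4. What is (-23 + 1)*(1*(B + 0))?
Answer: 176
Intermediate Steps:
B = -8 (B = -((0 + (-4 - 3)*(-4)) - 4)/3 = -((0 - 7*(-4)) - 4)/3 = -((0 + 28) - 4)/3 = -(28 - 4)/3 = -1/3*24 = -8)
(-23 + 1)*(1*(B + 0)) = (-23 + 1)*(1*(-8 + 0)) = -22*(-8) = 176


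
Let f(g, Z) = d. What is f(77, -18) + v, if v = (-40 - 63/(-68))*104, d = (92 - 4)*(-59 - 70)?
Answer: -262066/17 ≈ -15416.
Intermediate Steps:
d = -11352 (d = 88*(-129) = -11352)
f(g, Z) = -11352
v = -69082/17 (v = (-40 - 63*(-1/68))*104 = (-40 + 63/68)*104 = -2657/68*104 = -69082/17 ≈ -4063.6)
f(77, -18) + v = -11352 - 69082/17 = -262066/17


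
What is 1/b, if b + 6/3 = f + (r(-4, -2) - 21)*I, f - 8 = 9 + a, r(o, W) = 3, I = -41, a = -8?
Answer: 1/745 ≈ 0.0013423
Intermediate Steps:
f = 9 (f = 8 + (9 - 8) = 8 + 1 = 9)
b = 745 (b = -2 + (9 + (3 - 21)*(-41)) = -2 + (9 - 18*(-41)) = -2 + (9 + 738) = -2 + 747 = 745)
1/b = 1/745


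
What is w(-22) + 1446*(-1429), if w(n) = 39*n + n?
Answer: -2067214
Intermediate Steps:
w(n) = 40*n
w(-22) + 1446*(-1429) = 40*(-22) + 1446*(-1429) = -880 - 2066334 = -2067214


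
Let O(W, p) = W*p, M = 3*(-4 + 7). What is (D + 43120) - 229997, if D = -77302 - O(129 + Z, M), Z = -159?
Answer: -263909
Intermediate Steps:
M = 9 (M = 3*3 = 9)
D = -77032 (D = -77302 - (129 - 159)*9 = -77302 - (-30)*9 = -77302 - 1*(-270) = -77302 + 270 = -77032)
(D + 43120) - 229997 = (-77032 + 43120) - 229997 = -33912 - 229997 = -263909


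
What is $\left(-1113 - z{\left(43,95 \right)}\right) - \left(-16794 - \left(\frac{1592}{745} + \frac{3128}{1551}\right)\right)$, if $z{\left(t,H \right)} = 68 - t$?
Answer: $\frac{18095229272}{1155495} \approx 15660.0$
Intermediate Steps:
$\left(-1113 - z{\left(43,95 \right)}\right) - \left(-16794 - \left(\frac{1592}{745} + \frac{3128}{1551}\right)\right) = \left(-1113 - \left(68 - 43\right)\right) - \left(-16794 - \left(\frac{1592}{745} + \frac{3128}{1551}\right)\right) = \left(-1113 - \left(68 - 43\right)\right) - \left(-16794 - \frac{4799552}{1155495}\right) = \left(-1113 - 25\right) - \left(-16794 - \frac{4799552}{1155495}\right) = -1138 - - \frac{19410182582}{1155495} = -1138 + \frac{19410182582}{1155495} = \frac{18095229272}{1155495}$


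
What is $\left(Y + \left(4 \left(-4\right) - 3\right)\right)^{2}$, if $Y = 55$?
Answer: $1296$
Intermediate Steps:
$\left(Y + \left(4 \left(-4\right) - 3\right)\right)^{2} = \left(55 + \left(4 \left(-4\right) - 3\right)\right)^{2} = \left(55 - 19\right)^{2} = 36^{2} = 1296$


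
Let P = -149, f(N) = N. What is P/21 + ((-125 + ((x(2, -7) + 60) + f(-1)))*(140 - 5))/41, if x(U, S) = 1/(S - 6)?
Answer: -2514682/11193 ≈ -224.67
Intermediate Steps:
x(U, S) = 1/(-6 + S)
P/21 + ((-125 + ((x(2, -7) + 60) + f(-1)))*(140 - 5))/41 = -149/21 + ((-125 + ((1/(-6 - 7) + 60) - 1))*(140 - 5))/41 = -149*1/21 + ((-125 + ((1/(-13) + 60) - 1))*135)*(1/41) = -149/21 + ((-125 + ((-1/13 + 60) - 1))*135)*(1/41) = -149/21 + ((-125 + (779/13 - 1))*135)*(1/41) = -149/21 + ((-125 + 766/13)*135)*(1/41) = -149/21 - 859/13*135*(1/41) = -149/21 - 115965/13*1/41 = -149/21 - 115965/533 = -2514682/11193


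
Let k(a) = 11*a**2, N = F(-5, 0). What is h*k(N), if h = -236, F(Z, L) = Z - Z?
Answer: 0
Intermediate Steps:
F(Z, L) = 0
N = 0
h*k(N) = -2596*0**2 = -2596*0 = -236*0 = 0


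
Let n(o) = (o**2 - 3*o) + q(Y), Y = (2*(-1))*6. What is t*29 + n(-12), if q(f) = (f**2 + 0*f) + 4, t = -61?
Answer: -1441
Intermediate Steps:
Y = -12 (Y = -2*6 = -12)
q(f) = 4 + f**2 (q(f) = (f**2 + 0) + 4 = f**2 + 4 = 4 + f**2)
n(o) = 148 + o**2 - 3*o (n(o) = (o**2 - 3*o) + (4 + (-12)**2) = (o**2 - 3*o) + (4 + 144) = (o**2 - 3*o) + 148 = 148 + o**2 - 3*o)
t*29 + n(-12) = -61*29 + (148 + (-12)**2 - 3*(-12)) = -1769 + (148 + 144 + 36) = -1769 + 328 = -1441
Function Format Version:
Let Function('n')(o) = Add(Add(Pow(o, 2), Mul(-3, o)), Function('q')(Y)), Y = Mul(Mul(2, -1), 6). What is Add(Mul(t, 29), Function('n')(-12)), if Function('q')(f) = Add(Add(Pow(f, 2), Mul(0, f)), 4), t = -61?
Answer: -1441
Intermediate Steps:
Y = -12 (Y = Mul(-2, 6) = -12)
Function('q')(f) = Add(4, Pow(f, 2)) (Function('q')(f) = Add(Add(Pow(f, 2), 0), 4) = Add(Pow(f, 2), 4) = Add(4, Pow(f, 2)))
Function('n')(o) = Add(148, Pow(o, 2), Mul(-3, o)) (Function('n')(o) = Add(Add(Pow(o, 2), Mul(-3, o)), Add(4, Pow(-12, 2))) = Add(Add(Pow(o, 2), Mul(-3, o)), Add(4, 144)) = Add(Add(Pow(o, 2), Mul(-3, o)), 148) = Add(148, Pow(o, 2), Mul(-3, o)))
Add(Mul(t, 29), Function('n')(-12)) = Add(Mul(-61, 29), Add(148, Pow(-12, 2), Mul(-3, -12))) = Add(-1769, Add(148, 144, 36)) = Add(-1769, 328) = -1441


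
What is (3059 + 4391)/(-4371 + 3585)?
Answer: -3725/393 ≈ -9.4784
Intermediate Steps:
(3059 + 4391)/(-4371 + 3585) = 7450/(-786) = 7450*(-1/786) = -3725/393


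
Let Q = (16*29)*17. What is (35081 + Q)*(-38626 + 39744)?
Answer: 48039342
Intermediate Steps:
Q = 7888 (Q = 464*17 = 7888)
(35081 + Q)*(-38626 + 39744) = (35081 + 7888)*(-38626 + 39744) = 42969*1118 = 48039342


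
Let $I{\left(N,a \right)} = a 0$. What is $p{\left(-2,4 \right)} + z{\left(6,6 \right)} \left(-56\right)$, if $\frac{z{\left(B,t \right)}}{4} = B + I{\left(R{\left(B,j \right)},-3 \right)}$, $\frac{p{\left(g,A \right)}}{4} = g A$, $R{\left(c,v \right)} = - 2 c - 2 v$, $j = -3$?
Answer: $-1376$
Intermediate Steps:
$p{\left(g,A \right)} = 4 A g$ ($p{\left(g,A \right)} = 4 g A = 4 A g$)
$I{\left(N,a \right)} = 0$
$z{\left(B,t \right)} = 4 B$ ($z{\left(B,t \right)} = 4 \left(B + 0\right) = 4 B$)
$p{\left(-2,4 \right)} + z{\left(6,6 \right)} \left(-56\right) = 4 \cdot 4 \left(-2\right) + 4 \cdot 6 \left(-56\right) = -32 + 24 \left(-56\right) = -32 - 1344 = -1376$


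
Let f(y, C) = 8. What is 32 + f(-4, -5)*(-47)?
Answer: -344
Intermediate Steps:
32 + f(-4, -5)*(-47) = 32 + 8*(-47) = 32 - 376 = -344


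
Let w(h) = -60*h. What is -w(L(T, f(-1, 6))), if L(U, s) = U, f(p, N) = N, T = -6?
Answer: -360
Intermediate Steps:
-w(L(T, f(-1, 6))) = -(-60)*(-6) = -1*360 = -360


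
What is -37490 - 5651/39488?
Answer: -1480410771/39488 ≈ -37490.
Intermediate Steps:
-37490 - 5651/39488 = -1480410771/39488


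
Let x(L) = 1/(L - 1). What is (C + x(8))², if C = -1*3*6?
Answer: 15625/49 ≈ 318.88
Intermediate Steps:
x(L) = 1/(-1 + L)
C = -18 (C = -3*6 = -18)
(C + x(8))² = (-18 + 1/(-1 + 8))² = (-18 + 1/7)² = (-18 + ⅐)² = (-125/7)² = 15625/49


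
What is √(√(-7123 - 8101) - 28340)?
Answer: √(-28340 + 2*I*√3806) ≈ 0.3665 + 168.35*I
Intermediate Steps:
√(√(-7123 - 8101) - 28340) = √(√(-15224) - 28340) = √(2*I*√3806 - 28340) = √(-28340 + 2*I*√3806)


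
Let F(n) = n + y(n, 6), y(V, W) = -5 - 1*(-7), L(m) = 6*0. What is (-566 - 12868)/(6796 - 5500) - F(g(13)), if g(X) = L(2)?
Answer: -2671/216 ≈ -12.366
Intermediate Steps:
L(m) = 0
y(V, W) = 2 (y(V, W) = -5 + 7 = 2)
g(X) = 0
F(n) = 2 + n (F(n) = n + 2 = 2 + n)
(-566 - 12868)/(6796 - 5500) - F(g(13)) = (-566 - 12868)/(6796 - 5500) - (2 + 0) = -13434/1296 - 1*2 = -13434*1/1296 - 2 = -2239/216 - 2 = -2671/216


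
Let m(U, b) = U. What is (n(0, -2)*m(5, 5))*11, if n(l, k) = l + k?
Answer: -110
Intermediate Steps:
n(l, k) = k + l
(n(0, -2)*m(5, 5))*11 = ((-2 + 0)*5)*11 = -2*5*11 = -10*11 = -110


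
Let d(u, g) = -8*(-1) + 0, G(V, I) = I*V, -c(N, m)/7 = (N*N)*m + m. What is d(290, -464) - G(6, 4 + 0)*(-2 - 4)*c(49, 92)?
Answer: -222751864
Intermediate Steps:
c(N, m) = -7*m - 7*m*N² (c(N, m) = -7*((N*N)*m + m) = -7*(N²*m + m) = -7*(m*N² + m) = -7*(m + m*N²) = -7*m - 7*m*N²)
d(u, g) = 8 (d(u, g) = 8 + 0 = 8)
d(290, -464) - G(6, 4 + 0)*(-2 - 4)*c(49, 92) = 8 - ((4 + 0)*6)*(-2 - 4)*(-7*92*(1 + 49²)) = 8 - (4*6)*(-6)*(-7*92*(1 + 2401)) = 8 - 24*(-6)*(-7*92*2402) = 8 - (-144)*(-1546888) = 8 - 1*222751872 = 8 - 222751872 = -222751864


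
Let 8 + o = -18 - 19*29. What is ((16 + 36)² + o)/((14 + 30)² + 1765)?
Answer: 2127/3701 ≈ 0.57471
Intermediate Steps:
o = -577 (o = -8 + (-18 - 19*29) = -8 + (-18 - 551) = -8 - 569 = -577)
((16 + 36)² + o)/((14 + 30)² + 1765) = ((16 + 36)² - 577)/((14 + 30)² + 1765) = (52² - 577)/(44² + 1765) = (2704 - 577)/(1936 + 1765) = 2127/3701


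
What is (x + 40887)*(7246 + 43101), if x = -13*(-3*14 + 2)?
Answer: 2084718229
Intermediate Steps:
x = 520 (x = -13*(-42 + 2) = -13*(-40) = 520)
(x + 40887)*(7246 + 43101) = (520 + 40887)*(7246 + 43101) = 41407*50347 = 2084718229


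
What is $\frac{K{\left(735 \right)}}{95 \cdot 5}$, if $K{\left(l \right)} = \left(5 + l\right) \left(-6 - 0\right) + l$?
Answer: $- \frac{39}{5} \approx -7.8$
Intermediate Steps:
$K{\left(l \right)} = -30 - 5 l$ ($K{\left(l \right)} = \left(5 + l\right) \left(-6 + 0\right) + l = \left(5 + l\right) \left(-6\right) + l = \left(-30 - 6 l\right) + l = -30 - 5 l$)
$\frac{K{\left(735 \right)}}{95 \cdot 5} = \frac{-30 - 3675}{95 \cdot 5} = \frac{-30 - 3675}{475} = \left(-3705\right) \frac{1}{475} = - \frac{39}{5}$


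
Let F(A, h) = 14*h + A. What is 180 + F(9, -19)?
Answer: -77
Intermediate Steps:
F(A, h) = A + 14*h
180 + F(9, -19) = 180 + (9 + 14*(-19)) = 180 + (9 - 266) = 180 - 257 = -77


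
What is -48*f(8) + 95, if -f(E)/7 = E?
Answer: 2783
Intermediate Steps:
f(E) = -7*E
-48*f(8) + 95 = -(-336)*8 + 95 = -48*(-56) + 95 = 2688 + 95 = 2783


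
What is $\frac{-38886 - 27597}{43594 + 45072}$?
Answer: $- \frac{66483}{88666} \approx -0.74981$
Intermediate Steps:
$\frac{-38886 - 27597}{43594 + 45072} = - \frac{66483}{88666}$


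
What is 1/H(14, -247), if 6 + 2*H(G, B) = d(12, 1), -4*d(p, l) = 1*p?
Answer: -2/9 ≈ -0.22222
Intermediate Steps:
d(p, l) = -p/4
H(G, B) = -9/2 (H(G, B) = -3 + (-1/4*12)/2 = -3 + (1/2)*(-3) = -3 - 3/2 = -9/2)
1/H(14, -247) = 1/(-9/2) = -2/9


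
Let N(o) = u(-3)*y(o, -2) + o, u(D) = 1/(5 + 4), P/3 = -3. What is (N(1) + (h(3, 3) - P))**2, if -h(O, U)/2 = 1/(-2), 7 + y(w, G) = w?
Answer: 961/9 ≈ 106.78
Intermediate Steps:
P = -9 (P = 3*(-3) = -9)
y(w, G) = -7 + w
h(O, U) = 1 (h(O, U) = -2/(-2) = -2*(-1/2) = 1)
u(D) = 1/9
N(o) = -7/9 + 10*o/9 (N(o) = (-7 + o)/9 + o = (-7/9 + o/9) + o = -7/9 + 10*o/9)
(N(1) + (h(3, 3) - P))**2 = ((-7/9 + (10/9)*1) + (1 - 1*(-9)))**2 = ((-7/9 + 10/9) + (1 + 9))**2 = (1/3 + 10)**2 = (31/3)**2 = 961/9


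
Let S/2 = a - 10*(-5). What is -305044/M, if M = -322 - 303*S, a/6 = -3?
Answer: 152522/9857 ≈ 15.473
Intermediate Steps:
a = -18 (a = 6*(-3) = -18)
S = 64 (S = 2*(-18 - 10*(-5)) = 2*(-18 + 50) = 2*32 = 64)
M = -19714 (M = -322 - 303*64 = -322 - 19392 = -19714)
-305044/M = -305044/(-19714) = -305044*(-1/19714) = 152522/9857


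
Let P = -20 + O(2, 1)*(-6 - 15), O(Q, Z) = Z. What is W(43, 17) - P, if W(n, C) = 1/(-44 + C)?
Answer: 1106/27 ≈ 40.963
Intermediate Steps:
P = -41 (P = -20 + 1*(-6 - 15) = -20 + 1*(-21) = -20 - 21 = -41)
W(43, 17) - P = 1/(-44 + 17) - 1*(-41) = 1/(-27) + 41 = -1/27 + 41 = 1106/27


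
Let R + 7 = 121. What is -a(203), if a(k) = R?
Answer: -114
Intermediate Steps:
R = 114 (R = -7 + 121 = 114)
a(k) = 114
-a(203) = -1*114 = -114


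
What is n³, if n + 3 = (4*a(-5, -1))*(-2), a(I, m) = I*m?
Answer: -79507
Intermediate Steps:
n = -43 (n = -3 + (4*(-5*(-1)))*(-2) = -3 + (4*5)*(-2) = -3 + 20*(-2) = -3 - 40 = -43)
n³ = (-43)³ = -79507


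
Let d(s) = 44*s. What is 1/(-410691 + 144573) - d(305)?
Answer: -3571303561/266118 ≈ -13420.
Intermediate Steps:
1/(-410691 + 144573) - d(305) = 1/(-410691 + 144573) - 44*305 = 1/(-266118) - 1*13420 = -1/266118 - 13420 = -3571303561/266118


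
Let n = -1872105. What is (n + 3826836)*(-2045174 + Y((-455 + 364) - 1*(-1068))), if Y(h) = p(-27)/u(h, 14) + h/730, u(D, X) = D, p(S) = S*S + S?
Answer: -2851243121057267781/713210 ≈ -3.9978e+12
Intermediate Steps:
p(S) = S + S**2 (p(S) = S**2 + S = S + S**2)
Y(h) = 702/h + h/730 (Y(h) = (-27*(1 - 27))/h + h/730 = (-27*(-26))/h + h*(1/730) = 702/h + h/730)
(n + 3826836)*(-2045174 + Y((-455 + 364) - 1*(-1068))) = (-1872105 + 3826836)*(-2045174 + (702/((-455 + 364) - 1*(-1068)) + ((-455 + 364) - 1*(-1068))/730)) = 1954731*(-2045174 + (702/(-91 + 1068) + (-91 + 1068)/730)) = 1954731*(-2045174 + (702/977 + (1/730)*977)) = 1954731*(-2045174 + (702*(1/977) + 977/730)) = 1954731*(-2045174 + (702/977 + 977/730)) = 1954731*(-2045174 + 1466989/713210) = 1954731*(-1458637081551/713210) = -2851243121057267781/713210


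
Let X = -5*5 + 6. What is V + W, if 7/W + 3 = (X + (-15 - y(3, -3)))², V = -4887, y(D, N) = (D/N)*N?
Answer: -6675635/1366 ≈ -4887.0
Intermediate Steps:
y(D, N) = D
X = -19 (X = -25 + 6 = -19)
W = 7/1366 (W = 7/(-3 + (-19 + (-15 - 1*3))²) = 7/(-3 + (-19 + (-15 - 3))²) = 7/(-3 + (-19 - 18)²) = 7/(-3 + (-37)²) = 7/(-3 + 1369) = 7/1366 ≈ 0.0051244)
V + W = -4887 + 7/1366 = -6675635/1366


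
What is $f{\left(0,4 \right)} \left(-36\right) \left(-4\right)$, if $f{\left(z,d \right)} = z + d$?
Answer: $576$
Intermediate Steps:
$f{\left(z,d \right)} = d + z$
$f{\left(0,4 \right)} \left(-36\right) \left(-4\right) = \left(4 + 0\right) \left(-36\right) \left(-4\right) = 4 \left(-36\right) \left(-4\right) = \left(-144\right) \left(-4\right) = 576$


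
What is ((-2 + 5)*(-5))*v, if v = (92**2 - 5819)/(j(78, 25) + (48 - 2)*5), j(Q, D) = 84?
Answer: -39675/314 ≈ -126.35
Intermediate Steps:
v = 2645/314 (v = (92**2 - 5819)/(84 + (48 - 2)*5) = (8464 - 5819)/(84 + 46*5) = 2645/(84 + 230) = 2645/314 ≈ 8.4236)
((-2 + 5)*(-5))*v = ((-2 + 5)*(-5))*(2645/314) = (3*(-5))*(2645/314) = -15*2645/314 = -39675/314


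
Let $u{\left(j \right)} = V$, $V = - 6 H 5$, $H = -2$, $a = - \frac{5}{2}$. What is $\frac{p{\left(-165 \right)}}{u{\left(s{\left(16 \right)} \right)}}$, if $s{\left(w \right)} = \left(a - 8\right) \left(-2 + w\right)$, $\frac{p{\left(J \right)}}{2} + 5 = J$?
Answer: $- \frac{17}{3} \approx -5.6667$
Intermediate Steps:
$p{\left(J \right)} = -10 + 2 J$
$a = - \frac{5}{2}$ ($a = \left(-5\right) \frac{1}{2} = - \frac{5}{2} \approx -2.5$)
$s{\left(w \right)} = 21 - \frac{21 w}{2}$ ($s{\left(w \right)} = \left(- \frac{5}{2} - 8\right) \left(-2 + w\right) = - \frac{21 \left(-2 + w\right)}{2} = 21 - \frac{21 w}{2}$)
$V = 60$ ($V = \left(-6\right) \left(-2\right) 5 = 12 \cdot 5 = 60$)
$u{\left(j \right)} = 60$
$\frac{p{\left(-165 \right)}}{u{\left(s{\left(16 \right)} \right)}} = \frac{-10 + 2 \left(-165\right)}{60} = \left(-10 - 330\right) \frac{1}{60} = \left(-340\right) \frac{1}{60} = - \frac{17}{3}$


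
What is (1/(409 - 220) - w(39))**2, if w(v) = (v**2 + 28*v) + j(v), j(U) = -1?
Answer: 243707106889/35721 ≈ 6.8225e+6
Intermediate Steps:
w(v) = -1 + v**2 + 28*v (w(v) = (v**2 + 28*v) - 1 = -1 + v**2 + 28*v)
(1/(409 - 220) - w(39))**2 = (1/(409 - 220) - (-1 + 39**2 + 28*39))**2 = (1/189 - (-1 + 1521 + 1092))**2 = (1/189 - 1*2612)**2 = (1/189 - 2612)**2 = (-493667/189)**2 = 243707106889/35721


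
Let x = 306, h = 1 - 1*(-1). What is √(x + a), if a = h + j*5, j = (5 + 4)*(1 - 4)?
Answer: √173 ≈ 13.153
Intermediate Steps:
h = 2 (h = 1 + 1 = 2)
j = -27 (j = 9*(-3) = -27)
a = -133 (a = 2 - 27*5 = 2 - 135 = -133)
√(x + a) = √(306 - 133) = √173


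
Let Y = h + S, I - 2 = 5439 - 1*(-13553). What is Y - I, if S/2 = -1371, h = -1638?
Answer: -23374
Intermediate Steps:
S = -2742 (S = 2*(-1371) = -2742)
I = 18994 (I = 2 + (5439 - 1*(-13553)) = 2 + (5439 + 13553) = 2 + 18992 = 18994)
Y = -4380 (Y = -1638 - 2742 = -4380)
Y - I = -4380 - 1*18994 = -4380 - 18994 = -23374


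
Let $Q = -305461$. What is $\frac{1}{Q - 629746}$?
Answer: $- \frac{1}{935207} \approx -1.0693 \cdot 10^{-6}$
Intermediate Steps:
$\frac{1}{Q - 629746} = \frac{1}{-305461 - 629746} = \frac{1}{-935207} = - \frac{1}{935207}$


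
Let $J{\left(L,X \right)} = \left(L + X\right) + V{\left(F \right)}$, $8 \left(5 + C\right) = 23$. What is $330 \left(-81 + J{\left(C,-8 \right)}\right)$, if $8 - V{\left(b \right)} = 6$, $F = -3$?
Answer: $- \frac{117645}{4} \approx -29411.0$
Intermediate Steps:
$V{\left(b \right)} = 2$ ($V{\left(b \right)} = 8 - 6 = 2$)
$C = - \frac{17}{8}$ ($C = -5 + \frac{1}{8} \cdot 23 = -5 + \frac{23}{8} = - \frac{17}{8} \approx -2.125$)
$J{\left(L,X \right)} = 2 + L + X$ ($J{\left(L,X \right)} = \left(L + X\right) + 2 = 2 + L + X$)
$330 \left(-81 + J{\left(C,-8 \right)}\right) = 330 \left(-81 - \frac{65}{8}\right) = 330 \left(- \frac{713}{8}\right) = - \frac{117645}{4}$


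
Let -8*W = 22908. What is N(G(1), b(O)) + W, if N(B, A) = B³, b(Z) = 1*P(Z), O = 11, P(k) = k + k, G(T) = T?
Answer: -5725/2 ≈ -2862.5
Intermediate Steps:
W = -5727/2 (W = -⅛*22908 = -5727/2 ≈ -2863.5)
P(k) = 2*k
b(Z) = 2*Z (b(Z) = 1*(2*Z) = 2*Z)
N(G(1), b(O)) + W = 1³ - 5727/2 = 1 - 5727/2 = -5725/2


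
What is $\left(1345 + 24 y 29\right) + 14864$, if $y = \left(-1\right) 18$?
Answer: $3681$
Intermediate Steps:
$y = -18$
$\left(1345 + 24 y 29\right) + 14864 = \left(1345 + 24 \left(-18\right) 29\right) + 14864 = \left(1345 - 12528\right) + 14864 = -11183 + 14864 = 3681$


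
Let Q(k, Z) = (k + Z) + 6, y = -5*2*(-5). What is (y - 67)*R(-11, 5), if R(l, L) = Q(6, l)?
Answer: -17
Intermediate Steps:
y = 50 (y = -10*(-5) = 50)
Q(k, Z) = 6 + Z + k (Q(k, Z) = (Z + k) + 6 = 6 + Z + k)
R(l, L) = 12 + l (R(l, L) = 6 + l + 6 = 12 + l)
(y - 67)*R(-11, 5) = (50 - 67)*(12 - 11) = -17*1 = -17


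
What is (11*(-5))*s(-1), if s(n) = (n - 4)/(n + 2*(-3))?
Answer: -275/7 ≈ -39.286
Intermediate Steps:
s(n) = (-4 + n)/(-6 + n) (s(n) = (-4 + n)/(n - 6) = (-4 + n)/(-6 + n))
(11*(-5))*s(-1) = (11*(-5))*((-4 - 1)/(-6 - 1)) = -55*(-5)/(-7) = -(-55)*(-5)/7 = -55*5/7 = -275/7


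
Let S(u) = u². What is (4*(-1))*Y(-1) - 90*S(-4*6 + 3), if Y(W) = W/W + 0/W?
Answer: -39694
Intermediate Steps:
Y(W) = 1 (Y(W) = 1 + 0 = 1)
(4*(-1))*Y(-1) - 90*S(-4*6 + 3) = (4*(-1))*1 - 90*(-4*6 + 3)² = -4*1 - 90*(-24 + 3)² = -4 - 90*(-21)² = -4 - 90*441 = -4 - 39690 = -39694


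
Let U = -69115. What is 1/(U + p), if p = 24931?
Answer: -1/44184 ≈ -2.2633e-5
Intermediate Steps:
1/(U + p) = 1/(-69115 + 24931) = 1/(-44184) = -1/44184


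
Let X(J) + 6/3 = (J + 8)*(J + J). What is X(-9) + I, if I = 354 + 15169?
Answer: 15539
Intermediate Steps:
I = 15523
X(J) = -2 + 2*J*(8 + J) (X(J) = -2 + (J + 8)*(J + J) = -2 + (8 + J)*(2*J) = -2 + 2*J*(8 + J))
X(-9) + I = (-2 + 2*(-9)² + 16*(-9)) + 15523 = (-2 + 2*81 - 144) + 15523 = (-2 + 162 - 144) + 15523 = 16 + 15523 = 15539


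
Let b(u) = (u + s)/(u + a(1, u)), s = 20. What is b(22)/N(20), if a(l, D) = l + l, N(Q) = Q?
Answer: 7/80 ≈ 0.087500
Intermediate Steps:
a(l, D) = 2*l
b(u) = (20 + u)/(2 + u) (b(u) = (u + 20)/(u + 2*1) = (20 + u)/(u + 2) = (20 + u)/(2 + u))
b(22)/N(20) = ((20 + 22)/(2 + 22))/20 = (42/24)*(1/20) = ((1/24)*42)*(1/20) = (7/4)*(1/20) = 7/80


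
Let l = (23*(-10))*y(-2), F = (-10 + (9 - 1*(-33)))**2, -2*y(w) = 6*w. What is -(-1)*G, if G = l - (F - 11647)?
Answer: 9243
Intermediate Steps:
y(w) = -3*w
F = 1024 (F = (-10 + (9 + 33))**2 = (-10 + 42)**2 = 32**2 = 1024)
l = -1380 (l = (23*(-10))*(-3*(-2)) = -230*6 = -1380)
G = 9243 (G = -1380 - (1024 - 11647) = -1380 - 1*(-10623) = -1380 + 10623 = 9243)
-(-1)*G = -(-1)*9243 = -1*(-9243) = 9243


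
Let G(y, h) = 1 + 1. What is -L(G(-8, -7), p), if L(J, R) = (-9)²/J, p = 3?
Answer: -81/2 ≈ -40.500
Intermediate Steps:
G(y, h) = 2
L(J, R) = 81/J
-L(G(-8, -7), p) = -81/2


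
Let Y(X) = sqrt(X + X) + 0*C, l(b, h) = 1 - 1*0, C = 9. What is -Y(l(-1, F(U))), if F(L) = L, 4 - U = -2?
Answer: -sqrt(2) ≈ -1.4142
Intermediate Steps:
U = 6 (U = 4 - 1*(-2) = 4 + 2 = 6)
l(b, h) = 1 (l(b, h) = 1 + 0 = 1)
Y(X) = sqrt(2)*sqrt(X) (Y(X) = sqrt(X + X) + 0*9 = sqrt(2*X) + 0 = sqrt(2)*sqrt(X) + 0 = sqrt(2)*sqrt(X))
-Y(l(-1, F(U))) = -sqrt(2)*sqrt(1) = -sqrt(2)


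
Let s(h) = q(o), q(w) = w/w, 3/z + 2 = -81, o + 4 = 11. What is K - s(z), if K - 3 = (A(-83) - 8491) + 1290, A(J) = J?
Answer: -7282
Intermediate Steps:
o = 7 (o = -4 + 11 = 7)
z = -3/83 (z = 3/(-2 - 81) = 3/(-83) = 3*(-1/83) = -3/83 ≈ -0.036145)
K = -7281 (K = 3 + ((-83 - 8491) + 1290) = 3 + (-8574 + 1290) = 3 - 7284 = -7281)
q(w) = 1
s(h) = 1
K - s(z) = -7281 - 1*1 = -7281 - 1 = -7282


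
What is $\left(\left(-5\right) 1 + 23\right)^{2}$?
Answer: $324$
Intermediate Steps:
$\left(\left(-5\right) 1 + 23\right)^{2} = \left(-5 + 23\right)^{2} = 18^{2} = 324$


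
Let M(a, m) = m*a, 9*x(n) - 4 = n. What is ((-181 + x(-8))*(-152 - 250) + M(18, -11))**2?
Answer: 47623459984/9 ≈ 5.2915e+9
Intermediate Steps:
x(n) = 4/9 + n/9
M(a, m) = a*m
((-181 + x(-8))*(-152 - 250) + M(18, -11))**2 = ((-181 + (4/9 + (1/9)*(-8)))*(-152 - 250) + 18*(-11))**2 = ((-181 + (4/9 - 8/9))*(-402) - 198)**2 = ((-181 - 4/9)*(-402) - 198)**2 = (-1633/9*(-402) - 198)**2 = (218822/3 - 198)**2 = (218228/3)**2 = 47623459984/9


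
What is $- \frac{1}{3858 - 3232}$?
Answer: $- \frac{1}{626} \approx -0.0015974$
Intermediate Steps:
$- \frac{1}{3858 - 3232} = - \frac{1}{626}$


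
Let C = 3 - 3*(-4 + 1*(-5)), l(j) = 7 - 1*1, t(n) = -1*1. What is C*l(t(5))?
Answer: 180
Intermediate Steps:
t(n) = -1
l(j) = 6 (l(j) = 7 - 1 = 6)
C = 30 (C = 3 - 3*(-4 - 5) = 3 - 3*(-9) = 3 + 27 = 30)
C*l(t(5)) = 30*6 = 180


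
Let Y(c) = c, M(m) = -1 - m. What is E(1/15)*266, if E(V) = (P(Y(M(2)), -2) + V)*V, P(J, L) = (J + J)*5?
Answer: -119434/225 ≈ -530.82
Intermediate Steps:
P(J, L) = 10*J (P(J, L) = (2*J)*5 = 10*J)
E(V) = V*(-30 + V) (E(V) = (10*(-1 - 1*2) + V)*V = (10*(-1 - 2) + V)*V = (10*(-3) + V)*V = (-30 + V)*V = V*(-30 + V))
E(1/15)*266 = ((-30 + 1/15)/15)*266 = ((1/15)*(-449/15))*266 = -449/225*266 = -119434/225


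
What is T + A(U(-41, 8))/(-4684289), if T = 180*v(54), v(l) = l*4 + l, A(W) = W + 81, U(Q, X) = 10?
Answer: 227656445309/4684289 ≈ 48600.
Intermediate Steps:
A(W) = 81 + W
v(l) = 5*l (v(l) = 4*l + l = 5*l)
T = 48600 (T = 180*(5*54) = 180*270 = 48600)
T + A(U(-41, 8))/(-4684289) = 48600 + (81 + 10)/(-4684289) = 48600 + 91*(-1/4684289) = 48600 - 91/4684289 = 227656445309/4684289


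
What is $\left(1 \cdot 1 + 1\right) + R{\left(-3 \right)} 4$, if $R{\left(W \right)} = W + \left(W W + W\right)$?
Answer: $14$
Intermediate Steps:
$R{\left(W \right)} = W^{2} + 2 W$ ($R{\left(W \right)} = W + \left(W^{2} + W\right) = W + \left(W + W^{2}\right) = W^{2} + 2 W$)
$\left(1 \cdot 1 + 1\right) + R{\left(-3 \right)} 4 = \left(1 \cdot 1 + 1\right) + - 3 \left(2 - 3\right) 4 = \left(1 + 1\right) + \left(-3\right) \left(-1\right) 4 = 2 + 3 \cdot 4 = 2 + 12 = 14$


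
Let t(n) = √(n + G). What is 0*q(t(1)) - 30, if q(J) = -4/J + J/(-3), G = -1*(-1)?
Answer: -30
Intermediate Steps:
G = 1
t(n) = √(1 + n) (t(n) = √(n + 1) = √(1 + n))
q(J) = -4/J - J/3 (q(J) = -4/J + J*(-⅓) = -4/J - J/3)
0*q(t(1)) - 30 = 0*(-4/√(1 + 1) - √(1 + 1)/3) - 30 = 0*(-4*√2/2 - √2/3) - 30 = 0*(-2*√2 - √2/3) - 30 = 0*(-7*√2/3) - 30 = 0 - 30 = -30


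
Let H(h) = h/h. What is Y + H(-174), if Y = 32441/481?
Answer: 32922/481 ≈ 68.445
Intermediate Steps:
Y = 32441/481 (Y = 32441*(1/481) = 32441/481 ≈ 67.445)
H(h) = 1
Y + H(-174) = 32441/481 + 1 = 32922/481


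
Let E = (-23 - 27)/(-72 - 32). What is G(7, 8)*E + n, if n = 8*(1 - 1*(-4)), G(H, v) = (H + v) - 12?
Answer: 2155/52 ≈ 41.442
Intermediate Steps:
G(H, v) = -12 + H + v
E = 25/52 (E = -50/(-104) = -50*(-1/104) = 25/52 ≈ 0.48077)
n = 40 (n = 8*(1 + 4) = 8*5 = 40)
G(7, 8)*E + n = (-12 + 7 + 8)*(25/52) + 40 = 3*(25/52) + 40 = 75/52 + 40 = 2155/52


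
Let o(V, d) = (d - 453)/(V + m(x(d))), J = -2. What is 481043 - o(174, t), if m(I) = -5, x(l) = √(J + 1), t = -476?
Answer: 81297196/169 ≈ 4.8105e+5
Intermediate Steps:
x(l) = I (x(l) = √(-2 + 1) = √(-1) = I)
o(V, d) = (-453 + d)/(-5 + V) (o(V, d) = (d - 453)/(V - 5) = (-453 + d)/(-5 + V))
481043 - o(174, t) = 481043 - (-453 - 476)/(-5 + 174) = 481043 - (-929)/169 = 481043 - 1*(-929/169) = 481043 + 929/169 = 81297196/169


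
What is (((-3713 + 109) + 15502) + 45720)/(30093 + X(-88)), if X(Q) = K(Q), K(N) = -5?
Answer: 28809/15044 ≈ 1.9150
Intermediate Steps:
X(Q) = -5
(((-3713 + 109) + 15502) + 45720)/(30093 + X(-88)) = (((-3713 + 109) + 15502) + 45720)/(30093 - 5) = ((-3604 + 15502) + 45720)/30088 = (11898 + 45720)*(1/30088) = 57618*(1/30088) = 28809/15044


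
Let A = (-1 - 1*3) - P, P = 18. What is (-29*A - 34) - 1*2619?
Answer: -2015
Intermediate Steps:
A = -22 (A = (-1 - 1*3) - 1*18 = (-1 - 3) - 18 = -4 - 18 = -22)
(-29*A - 34) - 1*2619 = (-29*(-22) - 34) - 1*2619 = (638 - 34) - 2619 = 604 - 2619 = -2015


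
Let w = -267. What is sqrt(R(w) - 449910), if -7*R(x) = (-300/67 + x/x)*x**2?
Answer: 3*I*sqrt(10130267273)/469 ≈ 643.81*I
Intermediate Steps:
R(x) = 233*x**2/469 (R(x) = -(-300/67 + x/x)*x**2/7 = -(-300*1/67 + 1)*x**2/7 = -(-300/67 + 1)*x**2/7 = -(-233)*x**2/469 = 233*x**2/469)
sqrt(R(w) - 449910) = sqrt((233/469)*(-267)**2 - 449910) = sqrt((233/469)*71289 - 449910) = sqrt(16610337/469 - 449910) = sqrt(-194397453/469) = 3*I*sqrt(10130267273)/469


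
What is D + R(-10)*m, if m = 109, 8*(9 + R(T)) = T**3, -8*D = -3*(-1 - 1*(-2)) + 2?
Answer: -116847/8 ≈ -14606.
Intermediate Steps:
D = 1/8 (D = -(-3*(-1 - 1*(-2)) + 2)/8 = -(-3*(-1 + 2) + 2)/8 = -(-3*1 + 2)/8 = -(-3 + 2)/8 = -1/8*(-1) = 1/8 ≈ 0.12500)
R(T) = -9 + T**3/8
D + R(-10)*m = 1/8 + (-9 + (1/8)*(-10)**3)*109 = 1/8 + (-9 + (1/8)*(-1000))*109 = 1/8 + (-9 - 125)*109 = 1/8 - 134*109 = 1/8 - 14606 = -116847/8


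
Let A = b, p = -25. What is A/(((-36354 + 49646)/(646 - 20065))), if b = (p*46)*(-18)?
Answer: -100493325/3323 ≈ -30242.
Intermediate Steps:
b = 20700 (b = -25*46*(-18) = -1150*(-18) = 20700)
A = 20700
A/(((-36354 + 49646)/(646 - 20065))) = 20700/(((-36354 + 49646)/(646 - 20065))) = 20700/((13292/(-19419))) = 20700/((13292*(-1/19419))) = 20700/(-13292/19419) = 20700*(-19419/13292) = -100493325/3323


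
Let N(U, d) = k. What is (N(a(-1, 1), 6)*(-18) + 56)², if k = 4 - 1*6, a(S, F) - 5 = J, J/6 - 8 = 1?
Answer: 8464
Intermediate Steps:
J = 54 (J = 48 + 6*1 = 48 + 6 = 54)
a(S, F) = 59 (a(S, F) = 5 + 54 = 59)
k = -2 (k = 4 - 6 = -2)
N(U, d) = -2
(N(a(-1, 1), 6)*(-18) + 56)² = (-2*(-18) + 56)² = (36 + 56)² = 92² = 8464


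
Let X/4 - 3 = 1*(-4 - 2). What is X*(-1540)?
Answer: 18480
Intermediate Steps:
X = -12 (X = 12 + 4*(1*(-4 - 2)) = 12 + 4*(1*(-6)) = 12 + 4*(-6) = 12 - 24 = -12)
X*(-1540) = -12*(-1540) = 18480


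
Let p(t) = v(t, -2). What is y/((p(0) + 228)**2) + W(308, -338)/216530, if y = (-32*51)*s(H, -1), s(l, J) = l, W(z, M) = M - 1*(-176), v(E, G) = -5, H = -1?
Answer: 172660431/5383910185 ≈ 0.032070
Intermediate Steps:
W(z, M) = 176 + M (W(z, M) = M + 176 = 176 + M)
p(t) = -5
y = 1632 (y = -32*51*(-1) = -1632*(-1) = 1632)
y/((p(0) + 228)**2) + W(308, -338)/216530 = 1632/((-5 + 228)**2) + (176 - 338)/216530 = 1632/(223**2) - 162*1/216530 = 1632/49729 - 81/108265 = 172660431/5383910185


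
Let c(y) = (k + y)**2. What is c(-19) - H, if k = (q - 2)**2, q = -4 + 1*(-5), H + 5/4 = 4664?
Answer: 22965/4 ≈ 5741.3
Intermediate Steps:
H = 18651/4 (H = -5/4 + 4664 = 18651/4 ≈ 4662.8)
q = -9 (q = -4 - 5 = -9)
k = 121 (k = (-9 - 2)**2 = (-11)**2 = 121)
c(y) = (121 + y)**2
c(-19) - H = (121 - 19)**2 - 1*18651/4 = 102**2 - 18651/4 = 10404 - 18651/4 = 22965/4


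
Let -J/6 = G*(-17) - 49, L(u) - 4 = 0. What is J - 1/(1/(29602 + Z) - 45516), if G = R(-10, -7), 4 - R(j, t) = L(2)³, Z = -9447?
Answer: -5344626607499/917374979 ≈ -5826.0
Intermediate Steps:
L(u) = 4 (L(u) = 4 + 0 = 4)
R(j, t) = -60 (R(j, t) = 4 - 1*4³ = 4 - 1*64 = 4 - 64 = -60)
G = -60
J = -5826 (J = -6*(-60*(-17) - 49) = -6*(1020 - 49) = -6*971 = -5826)
J - 1/(1/(29602 + Z) - 45516) = -5826 - 1/(1/(29602 - 9447) - 45516) = -5826 - 1/(1/20155 - 45516) = -5826 - 1/(-917374979/20155) = -5826 - 1*(-20155/917374979) = -5826 + 20155/917374979 = -5344626607499/917374979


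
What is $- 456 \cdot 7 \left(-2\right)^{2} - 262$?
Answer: $-13030$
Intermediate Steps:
$- 456 \cdot 7 \left(-2\right)^{2} - 262 = - 456 \cdot 7 \cdot 4 - 262 = \left(-456\right) 28 - 262 = -12768 - 262 = -13030$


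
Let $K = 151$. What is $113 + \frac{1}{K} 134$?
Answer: $\frac{17197}{151} \approx 113.89$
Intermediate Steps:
$113 + \frac{1}{K} 134 = 113 + \frac{1}{151} \cdot 134 = 113 + \frac{134}{151} = \frac{17197}{151}$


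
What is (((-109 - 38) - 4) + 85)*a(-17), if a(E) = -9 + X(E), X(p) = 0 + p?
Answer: 1716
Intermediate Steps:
X(p) = p
a(E) = -9 + E
(((-109 - 38) - 4) + 85)*a(-17) = (((-109 - 38) - 4) + 85)*(-9 - 17) = ((-147 - 4) + 85)*(-26) = (-151 + 85)*(-26) = -66*(-26) = 1716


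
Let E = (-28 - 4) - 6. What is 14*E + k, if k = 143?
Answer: -389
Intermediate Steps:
E = -38 (E = -32 - 6 = -38)
14*E + k = 14*(-38) + 143 = -532 + 143 = -389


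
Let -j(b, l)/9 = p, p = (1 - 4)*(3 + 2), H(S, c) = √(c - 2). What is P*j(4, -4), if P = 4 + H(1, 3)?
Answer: 675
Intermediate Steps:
H(S, c) = √(-2 + c)
p = -15 (p = -3*5 = -15)
j(b, l) = 135 (j(b, l) = -9*(-15) = 135)
P = 5 (P = 4 + √(-2 + 3) = 4 + √1 = 4 + 1 = 5)
P*j(4, -4) = 5*135 = 675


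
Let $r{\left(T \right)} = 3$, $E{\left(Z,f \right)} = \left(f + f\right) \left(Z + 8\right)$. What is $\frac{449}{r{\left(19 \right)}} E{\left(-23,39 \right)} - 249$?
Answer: $-175359$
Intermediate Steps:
$E{\left(Z,f \right)} = 2 f \left(8 + Z\right)$
$\frac{449}{r{\left(19 \right)}} E{\left(-23,39 \right)} - 249 = \frac{449}{3} \cdot 2 \cdot 39 \left(8 - 23\right) - 249 = 449 \cdot \frac{1}{3} \cdot 2 \cdot 39 \left(-15\right) - 249 = \frac{449}{3} \left(-1170\right) - 249 = -175110 - 249 = -175359$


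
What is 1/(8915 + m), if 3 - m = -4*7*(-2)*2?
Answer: 1/8806 ≈ 0.00011356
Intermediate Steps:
m = -109 (m = 3 - (-4)*(7*(-2))*2 = 3 - (-4)*(-14*2) = 3 - (-4)*(-28) = 3 - 1*112 = 3 - 112 = -109)
1/(8915 + m) = 1/(8915 - 109) = 1/8806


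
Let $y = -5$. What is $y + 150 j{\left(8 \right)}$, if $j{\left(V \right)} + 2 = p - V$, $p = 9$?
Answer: $-155$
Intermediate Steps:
$j{\left(V \right)} = 7 - V$ ($j{\left(V \right)} = -2 - \left(-9 + V\right) = 7 - V$)
$y + 150 j{\left(8 \right)} = -5 + 150 \left(7 - 8\right) = -5 + 150 \left(-1\right) = -5 - 150 = -155$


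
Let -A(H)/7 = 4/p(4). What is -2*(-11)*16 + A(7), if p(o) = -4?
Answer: 359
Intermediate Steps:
A(H) = 7 (A(H) = -28/(-4) = -28*(-1)/4 = -7*(-1) = 7)
-2*(-11)*16 + A(7) = -2*(-11)*16 + 7 = 22*16 + 7 = 352 + 7 = 359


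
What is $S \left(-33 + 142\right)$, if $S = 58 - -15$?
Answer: $7957$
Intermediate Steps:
$S = 73$ ($S = 58 + 15 = 73$)
$S \left(-33 + 142\right) = 73 \left(-33 + 142\right) = 73 \cdot 109 = 7957$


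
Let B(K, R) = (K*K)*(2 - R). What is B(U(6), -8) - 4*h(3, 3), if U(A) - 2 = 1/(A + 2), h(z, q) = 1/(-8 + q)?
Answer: 7353/160 ≈ 45.956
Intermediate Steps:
U(A) = 2 + 1/(2 + A) (U(A) = 2 + 1/(A + 2) = 2 + 1/(2 + A))
B(K, R) = K²*(2 - R)
B(U(6), -8) - 4*h(3, 3) = ((5 + 2*6)/(2 + 6))²*(2 - 1*(-8)) - 4/(-8 + 3) = ((5 + 12)/8)²*(2 + 8) - 4/(-5) = ((⅛)*17)²*10 - 4*(-⅕) = (17/8)²*10 + ⅘ = (289/64)*10 + ⅘ = 1445/32 + ⅘ = 7353/160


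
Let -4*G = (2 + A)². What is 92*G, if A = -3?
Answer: -23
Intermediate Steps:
G = -¼ (G = -(2 - 3)²/4 = -¼*(-1)² = -¼*1 = -¼ ≈ -0.25000)
92*G = 92*(-¼) = -23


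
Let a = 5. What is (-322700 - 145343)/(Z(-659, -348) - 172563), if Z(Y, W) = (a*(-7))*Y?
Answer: 468043/149498 ≈ 3.1308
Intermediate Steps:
Z(Y, W) = -35*Y (Z(Y, W) = (5*(-7))*Y = -35*Y)
(-322700 - 145343)/(Z(-659, -348) - 172563) = (-322700 - 145343)/(-35*(-659) - 172563) = -468043/(23065 - 172563) = -468043/(-149498) = -468043*(-1/149498) = 468043/149498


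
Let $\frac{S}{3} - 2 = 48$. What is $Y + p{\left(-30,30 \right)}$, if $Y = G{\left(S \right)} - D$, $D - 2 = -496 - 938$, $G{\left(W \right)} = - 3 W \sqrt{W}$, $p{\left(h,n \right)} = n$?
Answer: $1462 - 2250 \sqrt{6} \approx -4049.4$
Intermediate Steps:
$S = 150$ ($S = 6 + 3 \cdot 48 = 6 + 144 = 150$)
$G{\left(W \right)} = - 3 W^{\frac{3}{2}}$
$D = -1432$ ($D = 2 - 1434 = -1432$)
$Y = 1432 - 2250 \sqrt{6}$ ($Y = - 3 \cdot 150^{\frac{3}{2}} - -1432 = - 3 \cdot 750 \sqrt{6} + 1432 = - 2250 \sqrt{6} + 1432 = 1432 - 2250 \sqrt{6} \approx -4079.4$)
$Y + p{\left(-30,30 \right)} = \left(1432 - 2250 \sqrt{6}\right) + 30 = 1462 - 2250 \sqrt{6}$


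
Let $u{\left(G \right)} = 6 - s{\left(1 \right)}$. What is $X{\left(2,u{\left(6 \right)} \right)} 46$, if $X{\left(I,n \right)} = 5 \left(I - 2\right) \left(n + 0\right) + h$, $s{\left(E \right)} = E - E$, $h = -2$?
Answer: $-92$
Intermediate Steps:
$s{\left(E \right)} = 0$
$u{\left(G \right)} = 6$ ($u{\left(G \right)} = 6 - 0 = 6 + 0 = 6$)
$X{\left(I,n \right)} = -2 + 5 n \left(-2 + I\right)$ ($X{\left(I,n \right)} = 5 \left(I - 2\right) \left(n + 0\right) - 2 = 5 \left(-2 + I\right) n - 2 = 5 n \left(-2 + I\right) - 2 = -2 + 5 n \left(-2 + I\right)$)
$X{\left(2,u{\left(6 \right)} \right)} 46 = \left(-2 - 60 + 5 \cdot 2 \cdot 6\right) 46 = \left(-2 - 60 + 60\right) 46 = \left(-2\right) 46 = -92$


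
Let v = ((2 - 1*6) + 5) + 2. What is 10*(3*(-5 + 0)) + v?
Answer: -147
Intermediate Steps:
v = 3 (v = ((2 - 6) + 5) + 2 = (-4 + 5) + 2 = 1 + 2 = 3)
10*(3*(-5 + 0)) + v = 10*(3*(-5 + 0)) + 3 = 10*(3*(-5)) + 3 = 10*(-15) + 3 = -150 + 3 = -147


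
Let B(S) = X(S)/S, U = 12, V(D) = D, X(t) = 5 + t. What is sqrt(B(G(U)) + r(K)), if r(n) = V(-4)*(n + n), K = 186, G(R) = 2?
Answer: I*sqrt(5938)/2 ≈ 38.529*I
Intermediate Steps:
r(n) = -8*n (r(n) = -4*(n + n) = -8*n)
B(S) = (5 + S)/S
sqrt(B(G(U)) + r(K)) = sqrt((5 + 2)/2 - 8*186) = sqrt((1/2)*7 - 1488) = sqrt(7/2 - 1488) = sqrt(-2969/2) = I*sqrt(5938)/2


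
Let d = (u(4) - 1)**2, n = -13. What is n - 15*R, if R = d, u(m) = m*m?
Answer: -3388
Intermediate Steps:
u(m) = m**2
d = 225 (d = (4**2 - 1)**2 = (16 - 1)**2 = 15**2 = 225)
R = 225
n - 15*R = -13 - 15*225 = -13 - 3375 = -3388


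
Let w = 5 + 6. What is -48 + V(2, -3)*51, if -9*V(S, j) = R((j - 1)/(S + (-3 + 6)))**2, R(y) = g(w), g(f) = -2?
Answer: -212/3 ≈ -70.667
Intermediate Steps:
w = 11
R(y) = -2
V(S, j) = -4/9 (V(S, j) = -1/9*(-2)**2 = -1/9*4 = -4/9)
-48 + V(2, -3)*51 = -48 - 4/9*51 = -48 - 68/3 = -212/3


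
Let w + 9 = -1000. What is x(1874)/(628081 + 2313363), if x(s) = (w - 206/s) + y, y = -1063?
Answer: -1941567/2756133028 ≈ -0.00070445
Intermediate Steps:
w = -1009 (w = -9 - 1000 = -1009)
x(s) = -2072 - 206/s (x(s) = (-1009 - 206/s) - 1063 = -2072 - 206/s)
x(1874)/(628081 + 2313363) = (-2072 - 206/1874)/(628081 + 2313363) = (-2072 - 206*1/1874)/2941444 = (-2072 - 103/937)*(1/2941444) = -1941567/937*1/2941444 = -1941567/2756133028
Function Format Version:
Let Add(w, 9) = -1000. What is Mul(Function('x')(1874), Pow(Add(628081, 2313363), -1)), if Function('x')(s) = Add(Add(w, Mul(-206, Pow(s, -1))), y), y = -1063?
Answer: Rational(-1941567, 2756133028) ≈ -0.00070445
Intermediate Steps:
w = -1009 (w = Add(-9, -1000) = -1009)
Function('x')(s) = Add(-2072, Mul(-206, Pow(s, -1))) (Function('x')(s) = Add(Add(-1009, Mul(-206, Pow(s, -1))), -1063) = Add(-2072, Mul(-206, Pow(s, -1))))
Mul(Function('x')(1874), Pow(Add(628081, 2313363), -1)) = Mul(Add(-2072, Mul(-206, Pow(1874, -1))), Pow(Add(628081, 2313363), -1)) = Mul(Add(-2072, Mul(-206, Rational(1, 1874))), Pow(2941444, -1)) = Mul(Add(-2072, Rational(-103, 937)), Rational(1, 2941444)) = Mul(Rational(-1941567, 937), Rational(1, 2941444)) = Rational(-1941567, 2756133028)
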